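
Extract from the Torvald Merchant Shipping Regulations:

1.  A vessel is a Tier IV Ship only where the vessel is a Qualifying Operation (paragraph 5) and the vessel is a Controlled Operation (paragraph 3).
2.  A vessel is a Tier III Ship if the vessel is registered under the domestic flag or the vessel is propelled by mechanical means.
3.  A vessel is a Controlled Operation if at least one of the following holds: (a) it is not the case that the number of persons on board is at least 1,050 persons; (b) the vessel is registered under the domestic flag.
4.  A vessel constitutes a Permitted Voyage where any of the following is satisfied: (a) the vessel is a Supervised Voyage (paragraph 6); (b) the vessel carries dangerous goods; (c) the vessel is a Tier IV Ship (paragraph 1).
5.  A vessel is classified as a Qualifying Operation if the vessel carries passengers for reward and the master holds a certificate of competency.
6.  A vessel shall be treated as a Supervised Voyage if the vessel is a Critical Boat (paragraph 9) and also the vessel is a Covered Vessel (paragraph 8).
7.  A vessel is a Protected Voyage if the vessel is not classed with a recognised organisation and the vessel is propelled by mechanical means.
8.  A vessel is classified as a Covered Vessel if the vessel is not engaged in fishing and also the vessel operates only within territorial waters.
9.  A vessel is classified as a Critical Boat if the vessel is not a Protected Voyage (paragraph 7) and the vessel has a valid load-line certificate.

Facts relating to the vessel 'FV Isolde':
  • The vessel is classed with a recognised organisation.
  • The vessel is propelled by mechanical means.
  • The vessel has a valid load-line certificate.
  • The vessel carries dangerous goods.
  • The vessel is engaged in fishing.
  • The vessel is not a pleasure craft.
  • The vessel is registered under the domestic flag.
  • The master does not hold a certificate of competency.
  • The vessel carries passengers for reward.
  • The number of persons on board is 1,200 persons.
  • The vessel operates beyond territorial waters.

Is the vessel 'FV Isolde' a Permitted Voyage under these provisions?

paragraph 7 — Protected Voyage: [the vessel is not classed with a recognised organisation? no] AND [the vessel is propelled by mechanical means? yes] → not satisfied.
paragraph 9 — Critical Boat: [not a Protected Voyage (paragraph 7)? yes] AND [the vessel has a valid load-line certificate? yes] → satisfied.
paragraph 8 — Covered Vessel: [the vessel is not engaged in fishing? no] AND [the vessel operates only within territorial waters? no] → not satisfied.
paragraph 6 — Supervised Voyage: [Critical Boat (paragraph 9)? yes] AND [Covered Vessel (paragraph 8)? no] → not satisfied.
paragraph 5 — Qualifying Operation: [the vessel carries passengers for reward? yes] AND [the master holds a certificate of competency? no] → not satisfied.
paragraph 3 — Controlled Operation: [number of persons on board: 1,200 persons ≥ 1,050 persons? yes, so negated condition no] OR [the vessel is registered under the domestic flag? yes] → satisfied.
paragraph 1 — Tier IV Ship: [Qualifying Operation (paragraph 5)? no] AND [Controlled Operation (paragraph 3)? yes] → not satisfied.
paragraph 4 — Permitted Voyage: [Supervised Voyage (paragraph 6)? no] OR [the vessel carries dangerous goods? yes] OR [Tier IV Ship (paragraph 1)? no] → satisfied.

Yes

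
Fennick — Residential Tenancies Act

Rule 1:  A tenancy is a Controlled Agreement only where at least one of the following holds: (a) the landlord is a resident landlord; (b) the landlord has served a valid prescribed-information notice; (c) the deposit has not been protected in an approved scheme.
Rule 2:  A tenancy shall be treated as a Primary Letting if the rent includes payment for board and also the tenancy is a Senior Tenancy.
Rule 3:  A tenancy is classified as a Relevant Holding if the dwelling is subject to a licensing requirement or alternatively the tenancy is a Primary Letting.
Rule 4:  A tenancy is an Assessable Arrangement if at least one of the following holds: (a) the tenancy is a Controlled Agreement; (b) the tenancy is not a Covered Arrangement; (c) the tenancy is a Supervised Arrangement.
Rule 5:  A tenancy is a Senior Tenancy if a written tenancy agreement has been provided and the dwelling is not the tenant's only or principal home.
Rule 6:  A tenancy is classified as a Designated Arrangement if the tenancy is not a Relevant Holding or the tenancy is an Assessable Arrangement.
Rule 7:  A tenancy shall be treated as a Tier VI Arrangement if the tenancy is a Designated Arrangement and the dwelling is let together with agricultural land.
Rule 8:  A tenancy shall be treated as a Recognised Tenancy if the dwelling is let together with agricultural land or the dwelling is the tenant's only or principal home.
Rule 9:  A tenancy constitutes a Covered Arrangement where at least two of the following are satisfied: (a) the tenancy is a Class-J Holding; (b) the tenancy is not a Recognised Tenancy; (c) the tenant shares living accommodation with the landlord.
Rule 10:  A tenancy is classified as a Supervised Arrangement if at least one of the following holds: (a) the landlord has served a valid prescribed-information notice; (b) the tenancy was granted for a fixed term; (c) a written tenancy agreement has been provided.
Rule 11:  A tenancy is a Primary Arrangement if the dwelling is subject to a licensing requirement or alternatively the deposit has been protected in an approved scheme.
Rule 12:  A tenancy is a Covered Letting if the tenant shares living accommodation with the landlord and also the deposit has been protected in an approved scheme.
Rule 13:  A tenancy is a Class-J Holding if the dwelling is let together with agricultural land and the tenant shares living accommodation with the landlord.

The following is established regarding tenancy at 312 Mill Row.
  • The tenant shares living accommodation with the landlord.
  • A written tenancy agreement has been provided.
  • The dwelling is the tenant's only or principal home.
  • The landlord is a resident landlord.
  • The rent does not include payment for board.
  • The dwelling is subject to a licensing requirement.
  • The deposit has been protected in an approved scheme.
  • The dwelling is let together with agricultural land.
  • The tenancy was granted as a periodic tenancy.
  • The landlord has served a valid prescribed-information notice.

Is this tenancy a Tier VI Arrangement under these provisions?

rule 5 — Senior Tenancy: [a written tenancy agreement has been provided? yes] AND [the dwelling is not the tenant's only or principal home? no] → not satisfied.
rule 2 — Primary Letting: [the rent includes payment for board? no] AND [Senior Tenancy (rule 5)? no] → not satisfied.
rule 3 — Relevant Holding: [the dwelling is subject to a licensing requirement? yes] OR [Primary Letting (rule 2)? no] → satisfied.
rule 1 — Controlled Agreement: [the landlord is a resident landlord? yes] OR [the landlord has served a valid prescribed-information notice? yes] OR [the deposit has not been protected in an approved scheme? no] → satisfied.
rule 13 — Class-J Holding: [the dwelling is let together with agricultural land? yes] AND [the tenant shares living accommodation with the landlord? yes] → satisfied.
rule 8 — Recognised Tenancy: [the dwelling is let together with agricultural land? yes] OR [the dwelling is the tenant's only or principal home? yes] → satisfied.
rule 9 — Covered Arrangement: Class-J Holding (rule 13)? yes; not a Recognised Tenancy (rule 8)? no; the tenant shares living accommodation with the landlord? yes — 2 of 3 hold (need ≥2) → satisfied.
rule 10 — Supervised Arrangement: [the landlord has served a valid prescribed-information notice? yes] OR [the tenancy was granted for a fixed term? no] OR [a written tenancy agreement has been provided? yes] → satisfied.
rule 4 — Assessable Arrangement: [Controlled Agreement (rule 1)? yes] OR [not a Covered Arrangement (rule 9)? no] OR [Supervised Arrangement (rule 10)? yes] → satisfied.
rule 6 — Designated Arrangement: [not a Relevant Holding (rule 3)? no] OR [Assessable Arrangement (rule 4)? yes] → satisfied.
rule 7 — Tier VI Arrangement: [Designated Arrangement (rule 6)? yes] AND [the dwelling is let together with agricultural land? yes] → satisfied.

Yes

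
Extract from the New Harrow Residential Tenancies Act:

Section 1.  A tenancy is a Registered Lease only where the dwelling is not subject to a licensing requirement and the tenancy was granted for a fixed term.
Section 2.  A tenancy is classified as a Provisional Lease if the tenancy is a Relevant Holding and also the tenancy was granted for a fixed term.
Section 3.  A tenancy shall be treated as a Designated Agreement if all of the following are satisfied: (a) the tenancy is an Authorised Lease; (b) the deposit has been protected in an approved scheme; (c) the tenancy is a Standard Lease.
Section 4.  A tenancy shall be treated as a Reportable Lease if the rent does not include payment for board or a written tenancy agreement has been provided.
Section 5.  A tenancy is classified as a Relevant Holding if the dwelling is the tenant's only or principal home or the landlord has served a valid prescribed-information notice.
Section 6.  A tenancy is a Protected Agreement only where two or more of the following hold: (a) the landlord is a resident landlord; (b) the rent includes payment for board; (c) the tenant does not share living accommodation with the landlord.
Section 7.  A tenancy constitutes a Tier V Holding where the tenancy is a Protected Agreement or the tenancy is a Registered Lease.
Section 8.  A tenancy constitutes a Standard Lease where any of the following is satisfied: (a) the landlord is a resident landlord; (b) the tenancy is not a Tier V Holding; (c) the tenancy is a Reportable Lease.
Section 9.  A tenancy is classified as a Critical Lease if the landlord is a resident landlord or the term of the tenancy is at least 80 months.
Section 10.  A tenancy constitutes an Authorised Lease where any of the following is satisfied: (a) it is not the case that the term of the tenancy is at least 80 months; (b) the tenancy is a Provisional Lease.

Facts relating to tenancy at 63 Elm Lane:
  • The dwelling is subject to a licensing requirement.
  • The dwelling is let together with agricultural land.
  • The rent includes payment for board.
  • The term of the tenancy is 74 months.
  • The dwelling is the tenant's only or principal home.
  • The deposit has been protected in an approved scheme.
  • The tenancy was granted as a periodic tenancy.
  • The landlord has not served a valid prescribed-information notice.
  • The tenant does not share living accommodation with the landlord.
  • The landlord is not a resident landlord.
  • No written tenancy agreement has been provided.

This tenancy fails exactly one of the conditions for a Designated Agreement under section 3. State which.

Standard Lease

section 5 — Relevant Holding: [the dwelling is the tenant's only or principal home? yes] OR [the landlord has served a valid prescribed-information notice? no] → satisfied.
section 2 — Provisional Lease: [Relevant Holding (section 5)? yes] AND [the tenancy was granted for a fixed term? no] → not satisfied.
section 10 — Authorised Lease: [term of the tenancy: 74 months ≥ 80 months? no, so negated condition yes] OR [Provisional Lease (section 2)? no] → satisfied.
section 6 — Protected Agreement: the landlord is a resident landlord? no; the rent includes payment for board? yes; the tenant does not share living accommodation with the landlord? yes — 2 of 3 hold (need ≥2) → satisfied.
section 1 — Registered Lease: [the dwelling is not subject to a licensing requirement? no] AND [the tenancy was granted for a fixed term? no] → not satisfied.
section 7 — Tier V Holding: [Protected Agreement (section 6)? yes] OR [Registered Lease (section 1)? no] → satisfied.
section 4 — Reportable Lease: [the rent does not include payment for board? no] OR [a written tenancy agreement has been provided? no] → not satisfied.
section 8 — Standard Lease: [the landlord is a resident landlord? no] OR [not a Tier V Holding (section 7)? no] OR [Reportable Lease (section 4)? no] → not satisfied.
section 3 — Designated Agreement: [Authorised Lease (section 10)? yes] AND [the deposit has been protected in an approved scheme? yes] AND [Standard Lease (section 8)? no] → not satisfied.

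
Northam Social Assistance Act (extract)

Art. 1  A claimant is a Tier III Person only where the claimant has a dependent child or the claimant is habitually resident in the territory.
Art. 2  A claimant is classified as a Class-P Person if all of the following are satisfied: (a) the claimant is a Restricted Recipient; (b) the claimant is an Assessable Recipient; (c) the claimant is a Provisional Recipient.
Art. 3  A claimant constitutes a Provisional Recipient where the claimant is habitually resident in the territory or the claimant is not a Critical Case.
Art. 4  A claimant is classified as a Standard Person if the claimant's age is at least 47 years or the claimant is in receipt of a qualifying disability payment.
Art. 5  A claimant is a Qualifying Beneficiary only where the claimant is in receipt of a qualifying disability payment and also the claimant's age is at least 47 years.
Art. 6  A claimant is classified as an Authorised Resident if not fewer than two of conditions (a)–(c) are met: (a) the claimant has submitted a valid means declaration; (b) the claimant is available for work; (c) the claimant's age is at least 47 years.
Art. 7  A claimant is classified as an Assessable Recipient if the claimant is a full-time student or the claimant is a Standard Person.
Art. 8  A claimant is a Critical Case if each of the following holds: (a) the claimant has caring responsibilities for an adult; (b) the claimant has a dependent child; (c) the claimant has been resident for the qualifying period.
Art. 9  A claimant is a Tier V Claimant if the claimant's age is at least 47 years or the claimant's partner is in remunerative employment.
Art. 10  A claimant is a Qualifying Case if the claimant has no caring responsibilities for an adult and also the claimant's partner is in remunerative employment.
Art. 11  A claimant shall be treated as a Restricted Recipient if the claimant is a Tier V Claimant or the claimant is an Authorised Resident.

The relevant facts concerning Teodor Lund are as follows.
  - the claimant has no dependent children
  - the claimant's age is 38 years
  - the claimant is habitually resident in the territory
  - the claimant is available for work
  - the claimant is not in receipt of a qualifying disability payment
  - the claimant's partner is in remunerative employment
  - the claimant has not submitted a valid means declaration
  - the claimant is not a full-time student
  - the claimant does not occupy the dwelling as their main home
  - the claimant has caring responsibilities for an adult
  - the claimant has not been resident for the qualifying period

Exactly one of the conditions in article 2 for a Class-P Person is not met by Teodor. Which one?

article 9 — Tier V Claimant: [claimant's age: 38 years ≥ 47 years? no] OR [the claimant's partner is in remunerative employment? yes] → satisfied.
article 6 — Authorised Resident: the claimant has submitted a valid means declaration? no; the claimant is available for work? yes; claimant's age: 38 years ≥ 47 years? no — 1 of 3 hold (need ≥2) → not satisfied.
article 11 — Restricted Recipient: [Tier V Claimant (article 9)? yes] OR [Authorised Resident (article 6)? no] → satisfied.
article 4 — Standard Person: [claimant's age: 38 years ≥ 47 years? no] OR [the claimant is in receipt of a qualifying disability payment? no] → not satisfied.
article 7 — Assessable Recipient: [the claimant is a full-time student? no] OR [Standard Person (article 4)? no] → not satisfied.
article 8 — Critical Case: [the claimant has caring responsibilities for an adult? yes] AND [the claimant has a dependent child? no] AND [the claimant has been resident for the qualifying period? no] → not satisfied.
article 3 — Provisional Recipient: [the claimant is habitually resident in the territory? yes] OR [not a Critical Case (article 8)? yes] → satisfied.
article 2 — Class-P Person: [Restricted Recipient (article 11)? yes] AND [Assessable Recipient (article 7)? no] AND [Provisional Recipient (article 3)? yes] → not satisfied.

Assessable Recipient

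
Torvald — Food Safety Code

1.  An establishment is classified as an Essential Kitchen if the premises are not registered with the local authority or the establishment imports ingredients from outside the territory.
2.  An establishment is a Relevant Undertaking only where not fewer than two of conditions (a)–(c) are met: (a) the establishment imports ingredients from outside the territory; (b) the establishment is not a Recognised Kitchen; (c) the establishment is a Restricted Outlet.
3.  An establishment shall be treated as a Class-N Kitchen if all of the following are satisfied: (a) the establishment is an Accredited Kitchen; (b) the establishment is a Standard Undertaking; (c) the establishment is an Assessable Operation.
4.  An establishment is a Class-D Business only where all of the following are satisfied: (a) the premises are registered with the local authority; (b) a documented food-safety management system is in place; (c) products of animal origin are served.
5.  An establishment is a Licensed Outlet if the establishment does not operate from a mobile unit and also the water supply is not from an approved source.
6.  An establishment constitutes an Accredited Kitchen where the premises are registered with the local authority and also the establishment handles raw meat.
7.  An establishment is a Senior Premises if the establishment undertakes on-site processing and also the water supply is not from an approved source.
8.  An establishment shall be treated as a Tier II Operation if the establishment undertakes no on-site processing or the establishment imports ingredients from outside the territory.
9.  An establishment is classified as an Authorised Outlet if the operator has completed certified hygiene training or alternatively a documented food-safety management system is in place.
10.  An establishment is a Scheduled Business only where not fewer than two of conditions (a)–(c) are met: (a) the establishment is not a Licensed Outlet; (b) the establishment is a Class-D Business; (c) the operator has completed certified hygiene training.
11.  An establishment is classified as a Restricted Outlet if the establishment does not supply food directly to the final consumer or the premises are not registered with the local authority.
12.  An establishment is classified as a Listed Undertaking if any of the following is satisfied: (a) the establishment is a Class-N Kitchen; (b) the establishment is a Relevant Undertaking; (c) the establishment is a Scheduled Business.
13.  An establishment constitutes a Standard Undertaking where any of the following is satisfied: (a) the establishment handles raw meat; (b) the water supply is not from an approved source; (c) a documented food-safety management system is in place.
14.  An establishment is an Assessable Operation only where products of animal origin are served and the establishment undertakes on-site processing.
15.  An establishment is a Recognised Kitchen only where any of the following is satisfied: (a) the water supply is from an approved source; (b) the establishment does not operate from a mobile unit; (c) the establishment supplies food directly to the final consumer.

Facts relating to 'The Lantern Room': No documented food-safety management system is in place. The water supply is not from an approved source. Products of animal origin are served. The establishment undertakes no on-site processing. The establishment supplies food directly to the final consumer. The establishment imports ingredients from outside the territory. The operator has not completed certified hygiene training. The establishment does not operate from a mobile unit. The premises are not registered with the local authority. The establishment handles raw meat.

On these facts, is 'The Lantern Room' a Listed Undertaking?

Yes

Under paragraph 6: the premises are registered with the local authority? no; and the establishment handles raw meat? yes. So the establishment is not an Accredited Kitchen.
Under paragraph 13: the establishment handles raw meat? yes; or the water supply is not from an approved source? yes; or a documented food-safety management system is in place? no. So the establishment is a Standard Undertaking.
Under paragraph 14: products of animal origin are served? yes; and the establishment undertakes on-site processing? no. So the establishment is not an Assessable Operation.
Under paragraph 3: Accredited Kitchen (paragraph 6)? no; and Standard Undertaking (paragraph 13)? yes; and Assessable Operation (paragraph 14)? no. So the establishment is not a Class-N Kitchen.
Under paragraph 15: the water supply is from an approved source? no; or the establishment does not operate from a mobile unit? yes; or the establishment supplies food directly to the final consumer? yes. So the establishment is a Recognised Kitchen.
Under paragraph 11: the establishment does not supply food directly to the final consumer? no; or the premises are not registered with the local authority? yes. So the establishment is a Restricted Outlet.
Under paragraph 2: the establishment imports ingredients from outside the territory? yes; not a Recognised Kitchen (paragraph 15)? no; Restricted Outlet (paragraph 11)? yes — 2 of 3 hold (need ≥2) → satisfied.
Under paragraph 5: the establishment does not operate from a mobile unit? yes; and the water supply is not from an approved source? yes. So the establishment is a Licensed Outlet.
Under paragraph 4: the premises are registered with the local authority? no; and a documented food-safety management system is in place? no; and products of animal origin are served? yes. So the establishment is not a Class-D Business.
Under paragraph 10: not a Licensed Outlet (paragraph 5)? no; Class-D Business (paragraph 4)? no; the operator has completed certified hygiene training? no — 0 of 3 hold (need ≥2) → not satisfied.
Under paragraph 12: Class-N Kitchen (paragraph 3)? no; or Relevant Undertaking (paragraph 2)? yes; or Scheduled Business (paragraph 10)? no. So the establishment is a Listed Undertaking.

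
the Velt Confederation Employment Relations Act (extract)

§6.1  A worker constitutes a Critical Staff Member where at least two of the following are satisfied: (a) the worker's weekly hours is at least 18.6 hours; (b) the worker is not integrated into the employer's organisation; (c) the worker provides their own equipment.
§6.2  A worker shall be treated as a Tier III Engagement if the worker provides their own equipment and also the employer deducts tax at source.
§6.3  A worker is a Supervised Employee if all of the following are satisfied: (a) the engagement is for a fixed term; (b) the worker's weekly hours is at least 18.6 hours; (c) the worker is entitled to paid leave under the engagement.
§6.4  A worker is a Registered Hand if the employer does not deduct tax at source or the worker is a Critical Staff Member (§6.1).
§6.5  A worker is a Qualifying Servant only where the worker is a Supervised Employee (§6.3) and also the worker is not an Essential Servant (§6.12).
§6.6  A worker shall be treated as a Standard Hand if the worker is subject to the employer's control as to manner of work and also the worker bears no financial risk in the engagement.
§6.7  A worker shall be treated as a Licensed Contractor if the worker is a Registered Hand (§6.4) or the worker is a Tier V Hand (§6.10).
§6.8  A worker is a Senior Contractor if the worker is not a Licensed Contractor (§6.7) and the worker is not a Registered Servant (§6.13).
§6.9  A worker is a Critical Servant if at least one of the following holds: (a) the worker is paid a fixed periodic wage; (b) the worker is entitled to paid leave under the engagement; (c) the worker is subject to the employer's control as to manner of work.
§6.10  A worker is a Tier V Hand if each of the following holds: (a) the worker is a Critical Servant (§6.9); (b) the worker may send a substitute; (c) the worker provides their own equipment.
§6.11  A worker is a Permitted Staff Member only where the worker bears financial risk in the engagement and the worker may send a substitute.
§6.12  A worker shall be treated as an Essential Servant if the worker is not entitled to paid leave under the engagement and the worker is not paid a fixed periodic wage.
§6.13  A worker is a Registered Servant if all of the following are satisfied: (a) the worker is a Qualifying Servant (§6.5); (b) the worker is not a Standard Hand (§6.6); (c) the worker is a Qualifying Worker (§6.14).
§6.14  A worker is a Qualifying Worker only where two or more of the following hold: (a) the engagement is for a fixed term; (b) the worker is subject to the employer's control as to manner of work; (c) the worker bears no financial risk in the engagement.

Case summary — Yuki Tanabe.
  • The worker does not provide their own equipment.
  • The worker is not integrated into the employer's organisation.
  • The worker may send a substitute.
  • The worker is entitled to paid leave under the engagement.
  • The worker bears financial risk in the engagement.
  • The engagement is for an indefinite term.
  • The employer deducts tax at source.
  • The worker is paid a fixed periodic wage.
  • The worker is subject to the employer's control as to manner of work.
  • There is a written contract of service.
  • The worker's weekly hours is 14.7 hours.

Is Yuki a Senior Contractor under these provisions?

Yes

§6.1 — Critical Staff Member: worker's weekly hours: 14.7 hours ≥ 18.6 hours? no; the worker is not integrated into the employer's organisation? yes; the worker provides their own equipment? no — 1 of 3 hold (need ≥2) → not satisfied.
§6.4 — Registered Hand: [the employer does not deduct tax at source? no] OR [Critical Staff Member (§6.1)? no] → not satisfied.
§6.9 — Critical Servant: [the worker is paid a fixed periodic wage? yes] OR [the worker is entitled to paid leave under the engagement? yes] OR [the worker is subject to the employer's control as to manner of work? yes] → satisfied.
§6.10 — Tier V Hand: [Critical Servant (§6.9)? yes] AND [the worker may send a substitute? yes] AND [the worker provides their own equipment? no] → not satisfied.
§6.7 — Licensed Contractor: [Registered Hand (§6.4)? no] OR [Tier V Hand (§6.10)? no] → not satisfied.
§6.3 — Supervised Employee: [the engagement is for a fixed term? no] AND [worker's weekly hours: 14.7 hours ≥ 18.6 hours? no] AND [the worker is entitled to paid leave under the engagement? yes] → not satisfied.
§6.12 — Essential Servant: [the worker is not entitled to paid leave under the engagement? no] AND [the worker is not paid a fixed periodic wage? no] → not satisfied.
§6.5 — Qualifying Servant: [Supervised Employee (§6.3)? no] AND [not an Essential Servant (§6.12)? yes] → not satisfied.
§6.6 — Standard Hand: [the worker is subject to the employer's control as to manner of work? yes] AND [the worker bears no financial risk in the engagement? no] → not satisfied.
§6.14 — Qualifying Worker: the engagement is for a fixed term? no; the worker is subject to the employer's control as to manner of work? yes; the worker bears no financial risk in the engagement? no — 1 of 3 hold (need ≥2) → not satisfied.
§6.13 — Registered Servant: [Qualifying Servant (§6.5)? no] AND [not a Standard Hand (§6.6)? yes] AND [Qualifying Worker (§6.14)? no] → not satisfied.
§6.8 — Senior Contractor: [not a Licensed Contractor (§6.7)? yes] AND [not a Registered Servant (§6.13)? yes] → satisfied.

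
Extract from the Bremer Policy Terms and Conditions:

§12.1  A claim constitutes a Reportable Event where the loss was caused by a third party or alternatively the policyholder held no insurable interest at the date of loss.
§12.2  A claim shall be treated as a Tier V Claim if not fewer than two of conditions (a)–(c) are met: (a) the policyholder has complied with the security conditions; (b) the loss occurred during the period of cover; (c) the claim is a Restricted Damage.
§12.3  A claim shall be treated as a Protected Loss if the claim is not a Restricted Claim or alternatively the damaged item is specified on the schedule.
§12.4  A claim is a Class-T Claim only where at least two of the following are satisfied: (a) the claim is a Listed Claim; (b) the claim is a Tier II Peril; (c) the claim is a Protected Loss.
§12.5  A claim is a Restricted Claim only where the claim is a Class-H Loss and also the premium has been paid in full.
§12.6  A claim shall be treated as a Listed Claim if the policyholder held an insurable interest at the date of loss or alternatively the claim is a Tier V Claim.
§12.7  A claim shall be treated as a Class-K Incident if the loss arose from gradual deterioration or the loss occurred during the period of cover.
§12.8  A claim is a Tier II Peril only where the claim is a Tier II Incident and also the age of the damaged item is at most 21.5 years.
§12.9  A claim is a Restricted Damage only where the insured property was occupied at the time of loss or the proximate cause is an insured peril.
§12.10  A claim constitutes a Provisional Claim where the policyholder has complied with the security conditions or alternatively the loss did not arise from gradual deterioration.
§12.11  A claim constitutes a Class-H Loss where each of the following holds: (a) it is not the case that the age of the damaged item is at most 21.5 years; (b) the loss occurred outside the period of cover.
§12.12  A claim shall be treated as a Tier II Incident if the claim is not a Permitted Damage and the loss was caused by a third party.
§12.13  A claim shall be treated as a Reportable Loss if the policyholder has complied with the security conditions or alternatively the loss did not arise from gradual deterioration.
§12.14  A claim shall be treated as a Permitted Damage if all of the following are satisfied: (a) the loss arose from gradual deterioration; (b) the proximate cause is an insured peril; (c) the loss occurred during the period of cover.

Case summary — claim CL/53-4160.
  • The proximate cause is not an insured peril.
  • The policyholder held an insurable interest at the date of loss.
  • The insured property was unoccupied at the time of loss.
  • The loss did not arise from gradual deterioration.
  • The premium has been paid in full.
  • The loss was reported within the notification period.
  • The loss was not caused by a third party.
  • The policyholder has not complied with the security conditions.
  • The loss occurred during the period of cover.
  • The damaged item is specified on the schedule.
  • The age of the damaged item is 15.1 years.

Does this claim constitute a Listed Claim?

Yes

§12.9 — Restricted Damage: [the insured property was occupied at the time of loss? no] OR [the proximate cause is an insured peril? no] → not satisfied.
§12.2 — Tier V Claim: the policyholder has complied with the security conditions? no; the loss occurred during the period of cover? yes; Restricted Damage (§12.9)? no — 1 of 3 hold (need ≥2) → not satisfied.
§12.6 — Listed Claim: [the policyholder held an insurable interest at the date of loss? yes] OR [Tier V Claim (§12.2)? no] → satisfied.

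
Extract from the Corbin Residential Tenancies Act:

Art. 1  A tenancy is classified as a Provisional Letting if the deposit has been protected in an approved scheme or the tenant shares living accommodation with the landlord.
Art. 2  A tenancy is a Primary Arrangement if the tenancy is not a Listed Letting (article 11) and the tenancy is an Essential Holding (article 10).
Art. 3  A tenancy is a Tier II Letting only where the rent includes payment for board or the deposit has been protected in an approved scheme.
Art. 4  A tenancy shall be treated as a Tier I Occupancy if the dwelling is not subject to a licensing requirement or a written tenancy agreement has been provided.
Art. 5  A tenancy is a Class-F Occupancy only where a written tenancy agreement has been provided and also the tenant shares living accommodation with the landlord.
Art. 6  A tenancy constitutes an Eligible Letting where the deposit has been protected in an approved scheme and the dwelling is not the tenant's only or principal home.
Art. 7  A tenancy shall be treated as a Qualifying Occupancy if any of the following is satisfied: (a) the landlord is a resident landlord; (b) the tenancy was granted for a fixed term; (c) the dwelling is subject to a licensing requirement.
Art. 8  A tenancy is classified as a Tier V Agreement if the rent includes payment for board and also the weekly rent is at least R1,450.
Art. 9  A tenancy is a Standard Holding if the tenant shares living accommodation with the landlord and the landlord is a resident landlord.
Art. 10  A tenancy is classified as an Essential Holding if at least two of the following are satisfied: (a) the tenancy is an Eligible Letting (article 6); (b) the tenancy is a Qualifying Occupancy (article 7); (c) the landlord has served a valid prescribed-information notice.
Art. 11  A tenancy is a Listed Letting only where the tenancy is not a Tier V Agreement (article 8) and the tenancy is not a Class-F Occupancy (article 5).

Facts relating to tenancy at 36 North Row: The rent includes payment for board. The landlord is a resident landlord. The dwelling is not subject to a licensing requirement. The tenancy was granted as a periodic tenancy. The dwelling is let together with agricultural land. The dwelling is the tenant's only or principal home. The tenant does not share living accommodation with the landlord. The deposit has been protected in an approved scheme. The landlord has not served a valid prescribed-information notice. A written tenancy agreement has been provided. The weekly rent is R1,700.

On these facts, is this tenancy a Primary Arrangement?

No

article 8 — Tier V Agreement: [the rent includes payment for board? yes] AND [weekly rent: R1,700 ≥ R1,450? yes] → satisfied.
article 5 — Class-F Occupancy: [a written tenancy agreement has been provided? yes] AND [the tenant shares living accommodation with the landlord? no] → not satisfied.
article 11 — Listed Letting: [not a Tier V Agreement (article 8)? no] AND [not a Class-F Occupancy (article 5)? yes] → not satisfied.
article 6 — Eligible Letting: [the deposit has been protected in an approved scheme? yes] AND [the dwelling is not the tenant's only or principal home? no] → not satisfied.
article 7 — Qualifying Occupancy: [the landlord is a resident landlord? yes] OR [the tenancy was granted for a fixed term? no] OR [the dwelling is subject to a licensing requirement? no] → satisfied.
article 10 — Essential Holding: Eligible Letting (article 6)? no; Qualifying Occupancy (article 7)? yes; the landlord has served a valid prescribed-information notice? no — 1 of 3 hold (need ≥2) → not satisfied.
article 2 — Primary Arrangement: [not a Listed Letting (article 11)? yes] AND [Essential Holding (article 10)? no] → not satisfied.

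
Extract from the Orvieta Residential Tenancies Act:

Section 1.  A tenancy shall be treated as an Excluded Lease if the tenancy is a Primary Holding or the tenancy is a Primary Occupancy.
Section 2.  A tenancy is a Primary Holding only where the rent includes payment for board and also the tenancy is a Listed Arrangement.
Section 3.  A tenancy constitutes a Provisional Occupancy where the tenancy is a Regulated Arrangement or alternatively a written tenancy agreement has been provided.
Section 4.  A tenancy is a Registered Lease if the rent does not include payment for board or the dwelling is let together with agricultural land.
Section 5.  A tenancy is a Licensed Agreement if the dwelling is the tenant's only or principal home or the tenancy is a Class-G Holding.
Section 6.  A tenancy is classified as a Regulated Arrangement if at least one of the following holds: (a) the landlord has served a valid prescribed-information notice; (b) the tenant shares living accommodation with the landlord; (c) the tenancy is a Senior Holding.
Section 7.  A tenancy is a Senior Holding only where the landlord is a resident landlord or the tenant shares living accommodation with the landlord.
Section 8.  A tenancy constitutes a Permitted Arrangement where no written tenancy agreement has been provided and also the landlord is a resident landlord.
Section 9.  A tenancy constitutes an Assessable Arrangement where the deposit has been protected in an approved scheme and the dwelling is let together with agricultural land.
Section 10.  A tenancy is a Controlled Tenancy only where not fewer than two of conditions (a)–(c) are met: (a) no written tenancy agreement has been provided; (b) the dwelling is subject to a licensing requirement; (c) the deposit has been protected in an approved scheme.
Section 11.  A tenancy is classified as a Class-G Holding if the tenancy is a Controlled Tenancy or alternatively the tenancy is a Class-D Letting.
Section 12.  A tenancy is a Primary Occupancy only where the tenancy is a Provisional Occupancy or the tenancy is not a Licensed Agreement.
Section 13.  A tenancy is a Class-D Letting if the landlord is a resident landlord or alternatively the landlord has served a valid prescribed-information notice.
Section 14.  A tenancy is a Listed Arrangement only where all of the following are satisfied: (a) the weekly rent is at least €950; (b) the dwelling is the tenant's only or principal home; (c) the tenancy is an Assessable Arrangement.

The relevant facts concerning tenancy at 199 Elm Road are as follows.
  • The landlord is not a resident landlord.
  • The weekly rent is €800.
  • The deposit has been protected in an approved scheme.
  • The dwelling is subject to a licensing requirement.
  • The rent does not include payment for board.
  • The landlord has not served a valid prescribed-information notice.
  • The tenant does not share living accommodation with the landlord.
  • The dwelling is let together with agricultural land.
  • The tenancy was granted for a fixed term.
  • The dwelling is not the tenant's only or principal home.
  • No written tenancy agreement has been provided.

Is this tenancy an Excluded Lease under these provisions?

section 9 — Assessable Arrangement: [the deposit has been protected in an approved scheme? yes] AND [the dwelling is let together with agricultural land? yes] → satisfied.
section 14 — Listed Arrangement: [weekly rent: €800 ≥ €950? no] AND [the dwelling is the tenant's only or principal home? no] AND [Assessable Arrangement (section 9)? yes] → not satisfied.
section 2 — Primary Holding: [the rent includes payment for board? no] AND [Listed Arrangement (section 14)? no] → not satisfied.
section 7 — Senior Holding: [the landlord is a resident landlord? no] OR [the tenant shares living accommodation with the landlord? no] → not satisfied.
section 6 — Regulated Arrangement: [the landlord has served a valid prescribed-information notice? no] OR [the tenant shares living accommodation with the landlord? no] OR [Senior Holding (section 7)? no] → not satisfied.
section 3 — Provisional Occupancy: [Regulated Arrangement (section 6)? no] OR [a written tenancy agreement has been provided? no] → not satisfied.
section 10 — Controlled Tenancy: no written tenancy agreement has been provided? yes; the dwelling is subject to a licensing requirement? yes; the deposit has been protected in an approved scheme? yes — 3 of 3 hold (need ≥2) → satisfied.
section 13 — Class-D Letting: [the landlord is a resident landlord? no] OR [the landlord has served a valid prescribed-information notice? no] → not satisfied.
section 11 — Class-G Holding: [Controlled Tenancy (section 10)? yes] OR [Class-D Letting (section 13)? no] → satisfied.
section 5 — Licensed Agreement: [the dwelling is the tenant's only or principal home? no] OR [Class-G Holding (section 11)? yes] → satisfied.
section 12 — Primary Occupancy: [Provisional Occupancy (section 3)? no] OR [not a Licensed Agreement (section 5)? no] → not satisfied.
section 1 — Excluded Lease: [Primary Holding (section 2)? no] OR [Primary Occupancy (section 12)? no] → not satisfied.

No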